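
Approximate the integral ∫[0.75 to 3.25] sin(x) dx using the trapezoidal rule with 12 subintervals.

f(x) = sin(x)
a = 0.75, b = 3.25, n = 12
h = (b - a)/n = 0.208333

Trapezoidal rule: (h/2)[f(x₀) + 2f(x₁) + 2f(x₂) + ... + f(xₙ)]

x_0 = 0.7500, f(x_0) = 0.681639, coefficient = 1
x_1 = 0.9583, f(x_1) = 0.818235, coefficient = 2
x_2 = 1.1667, f(x_2) = 0.919445, coefficient = 2
x_3 = 1.3750, f(x_3) = 0.980893, coefficient = 2
x_4 = 1.5833, f(x_4) = 0.999921, coefficient = 2
x_5 = 1.7917, f(x_5) = 0.975707, coefficient = 2
x_6 = 2.0000, f(x_6) = 0.909297, coefficient = 2
x_7 = 2.2083, f(x_7) = 0.803564, coefficient = 2
x_8 = 2.4167, f(x_8) = 0.663080, coefficient = 2
x_9 = 2.6250, f(x_9) = 0.493920, coefficient = 2
x_10 = 2.8333, f(x_10) = 0.303400, coefficient = 2
x_11 = 3.0417, f(x_11) = 0.099760, coefficient = 2
x_12 = 3.2500, f(x_12) = -0.108195, coefficient = 1

I ≈ (0.208333/2) × 16.507890 = 1.719572
Exact value: 1.725819
Error: 0.006247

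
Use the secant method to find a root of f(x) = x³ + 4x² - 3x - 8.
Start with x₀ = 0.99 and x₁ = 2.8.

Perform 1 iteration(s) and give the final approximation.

f(x) = x³ + 4x² - 3x - 8
x₀ = 0.99, x₁ = 2.8

Secant formula: x_{n+1} = x_n - f(x_n)(x_n - x_{n-1})/(f(x_n) - f(x_{n-1}))

Iteration 1:
  f(0.990000) = -6.079301
  f(2.800000) = 36.912000
  x_2 = 2.800000 - 36.912000×(2.800000 - 0.990000)/(36.912000 - (-6.079301))
       = 1.245948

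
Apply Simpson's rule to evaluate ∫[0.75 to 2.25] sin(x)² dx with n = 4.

f(x) = sin(x)²
a = 0.75, b = 2.25, n = 4
h = (b - a)/n = 0.375000

Simpson's rule: (h/3)[f(x₀) + 4f(x₁) + 2f(x₂) + ... + f(xₙ)]

x_0 = 0.7500, f(x_0) = 0.464631, coefficient = 1
x_1 = 1.1250, f(x_1) = 0.814087, coefficient = 4
x_2 = 1.5000, f(x_2) = 0.994996, coefficient = 2
x_3 = 1.8750, f(x_3) = 0.910280, coefficient = 4
x_4 = 2.2500, f(x_4) = 0.605398, coefficient = 1

I ≈ (0.375000/3) × 9.957488 = 1.244686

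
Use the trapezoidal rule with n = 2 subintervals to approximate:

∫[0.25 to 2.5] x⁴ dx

f(x) = x⁴
a = 0.25, b = 2.5, n = 2
h = (b - a)/n = 1.125000

Trapezoidal rule: (h/2)[f(x₀) + 2f(x₁) + 2f(x₂) + ... + f(xₙ)]

x_0 = 0.2500, f(x_0) = 0.003906, coefficient = 1
x_1 = 1.3750, f(x_1) = 3.574463, coefficient = 2
x_2 = 2.5000, f(x_2) = 39.062500, coefficient = 1

I ≈ (1.125000/2) × 46.215332 = 25.996124
Exact value: 19.531055
Error: 6.465070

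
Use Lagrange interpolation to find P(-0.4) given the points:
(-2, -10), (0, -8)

Lagrange interpolation formula:
P(x) = Σ yᵢ × Lᵢ(x)
where Lᵢ(x) = Π_{j≠i} (x - xⱼ)/(xᵢ - xⱼ)

L_0(-0.4) = (-0.4 - 0)/(-2 - 0) = 0.200000
L_1(-0.4) = (-0.4 - (-2))/(0 - (-2)) = 0.800000

P(-0.4) = (-10)×L_0(-0.4) + (-8)×L_1(-0.4)
P(-0.4) = -8.400000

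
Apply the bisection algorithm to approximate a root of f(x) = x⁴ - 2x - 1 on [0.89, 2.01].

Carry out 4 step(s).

f(x) = x⁴ - 2x - 1
Initial interval: [0.89, 2.01]

Iteration 1:
  c_1 = (0.890000 + 2.010000)/2 = 1.450000
  f(c_1) = f(1.450000) = 0.520506
  f(a) × f(c) < 0, new interval: [0.890000, 1.450000]
Iteration 2:
  c_2 = (0.890000 + 1.450000)/2 = 1.170000
  f(c_2) = f(1.170000) = -1.466113
  f(a) × f(c) ≥ 0, new interval: [1.170000, 1.450000]
Iteration 3:
  c_3 = (1.170000 + 1.450000)/2 = 1.310000
  f(c_3) = f(1.310000) = -0.675001
  f(a) × f(c) ≥ 0, new interval: [1.310000, 1.450000]
Iteration 4:
  c_4 = (1.310000 + 1.450000)/2 = 1.380000
  f(c_4) = f(1.380000) = -0.133261
  f(a) × f(c) ≥ 0, new interval: [1.380000, 1.450000]

After 4 iteration(s), the approximation is c_4 = 1.380000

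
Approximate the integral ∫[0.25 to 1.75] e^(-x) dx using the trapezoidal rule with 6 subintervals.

f(x) = e^(-x)
a = 0.25, b = 1.75, n = 6
h = (b - a)/n = 0.250000

Trapezoidal rule: (h/2)[f(x₀) + 2f(x₁) + 2f(x₂) + ... + f(xₙ)]

x_0 = 0.2500, f(x_0) = 0.778801, coefficient = 1
x_1 = 0.5000, f(x_1) = 0.606531, coefficient = 2
x_2 = 0.7500, f(x_2) = 0.472367, coefficient = 2
x_3 = 1.0000, f(x_3) = 0.367879, coefficient = 2
x_4 = 1.2500, f(x_4) = 0.286505, coefficient = 2
x_5 = 1.5000, f(x_5) = 0.223130, coefficient = 2
x_6 = 1.7500, f(x_6) = 0.173774, coefficient = 1

I ≈ (0.250000/2) × 4.865398 = 0.608175
Exact value: 0.605027
Error: 0.003148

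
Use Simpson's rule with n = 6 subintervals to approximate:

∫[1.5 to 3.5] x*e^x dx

f(x) = x*e^x
a = 1.5, b = 3.5, n = 6
h = (b - a)/n = 0.333333

Simpson's rule: (h/3)[f(x₀) + 4f(x₁) + 2f(x₂) + ... + f(xₙ)]

x_0 = 1.5000, f(x_0) = 6.722534, coefficient = 1
x_1 = 1.8333, f(x_1) = 11.466952, coefficient = 4
x_2 = 2.1667, f(x_2) = 18.913133, coefficient = 2
x_3 = 2.5000, f(x_3) = 30.456235, coefficient = 4
x_4 = 2.8333, f(x_4) = 48.172446, coefficient = 2
x_5 = 3.1667, f(x_5) = 75.139484, coefficient = 4
x_6 = 3.5000, f(x_6) = 115.904082, coefficient = 1

I ≈ (0.333333/3) × 725.048458 = 80.560940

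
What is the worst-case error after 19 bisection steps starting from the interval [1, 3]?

Bisection error bound: |error| ≤ (b-a)/2^n
|error| ≤ (3 - 1)/2^19 = 2/2^19
|error| ≤ 0.0000038147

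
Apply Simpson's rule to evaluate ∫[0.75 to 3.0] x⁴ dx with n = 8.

f(x) = x⁴
a = 0.75, b = 3.0, n = 8
h = (b - a)/n = 0.281250

Simpson's rule: (h/3)[f(x₀) + 4f(x₁) + 2f(x₂) + ... + f(xₙ)]

x_0 = 0.7500, f(x_0) = 0.316406, coefficient = 1
x_1 = 1.0312, f(x_1) = 1.130982, coefficient = 4
x_2 = 1.3125, f(x_2) = 2.967545, coefficient = 2
x_3 = 1.5938, f(x_3) = 6.451798, coefficient = 4
x_4 = 1.8750, f(x_4) = 12.359619, coefficient = 2
x_5 = 2.1562, f(x_5) = 21.617051, coefficient = 4
x_6 = 2.4375, f(x_6) = 35.300308, coefficient = 2
x_7 = 2.7188, f(x_7) = 54.635774, coefficient = 4
x_8 = 3.0000, f(x_8) = 81.000000, coefficient = 1

I ≈ (0.281250/3) × 517.913773 = 48.554416
Exact value: 48.552539
Error: 0.001877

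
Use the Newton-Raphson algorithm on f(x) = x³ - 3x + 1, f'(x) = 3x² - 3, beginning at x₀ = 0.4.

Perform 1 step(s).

f(x) = x³ - 3x + 1
f'(x) = 3x² - 3
x₀ = 0.4

Newton-Raphson formula: x_{n+1} = x_n - f(x_n)/f'(x_n)

Iteration 1:
  f(0.400000) = -0.136000
  f'(0.400000) = -2.520000
  x_1 = 0.400000 - (-0.136000)/(-2.520000) = 0.346032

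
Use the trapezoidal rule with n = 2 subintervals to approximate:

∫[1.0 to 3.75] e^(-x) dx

f(x) = e^(-x)
a = 1.0, b = 3.75, n = 2
h = (b - a)/n = 1.375000

Trapezoidal rule: (h/2)[f(x₀) + 2f(x₁) + 2f(x₂) + ... + f(xₙ)]

x_0 = 1.0000, f(x_0) = 0.367879, coefficient = 1
x_1 = 2.3750, f(x_1) = 0.093014, coefficient = 2
x_2 = 3.7500, f(x_2) = 0.023518, coefficient = 1

I ≈ (1.375000/2) × 0.577426 = 0.396980
Exact value: 0.344362
Error: 0.052619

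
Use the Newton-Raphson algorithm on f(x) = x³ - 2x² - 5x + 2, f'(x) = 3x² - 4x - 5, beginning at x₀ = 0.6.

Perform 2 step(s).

f(x) = x³ - 2x² - 5x + 2
f'(x) = 3x² - 4x - 5
x₀ = 0.6

Newton-Raphson formula: x_{n+1} = x_n - f(x_n)/f'(x_n)

Iteration 1:
  f(0.600000) = -1.504000
  f'(0.600000) = -6.320000
  x_1 = 0.600000 - (-1.504000)/(-6.320000) = 0.362025
Iteration 2:
  f(0.362025) = -0.024803
  f'(0.362025) = -6.054914
  x_2 = 0.362025 - (-0.024803)/(-6.054914) = 0.357929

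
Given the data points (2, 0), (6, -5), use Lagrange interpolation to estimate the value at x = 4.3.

Lagrange interpolation formula:
P(x) = Σ yᵢ × Lᵢ(x)
where Lᵢ(x) = Π_{j≠i} (x - xⱼ)/(xᵢ - xⱼ)

L_0(4.3) = (4.3 - 6)/(2 - 6) = 0.425000
L_1(4.3) = (4.3 - 2)/(6 - 2) = 0.575000

P(4.3) = 0×L_0(4.3) + (-5)×L_1(4.3)
P(4.3) = -2.875000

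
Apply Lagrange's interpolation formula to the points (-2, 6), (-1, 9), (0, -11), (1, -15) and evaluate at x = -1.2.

Lagrange interpolation formula:
P(x) = Σ yᵢ × Lᵢ(x)
where Lᵢ(x) = Π_{j≠i} (x - xⱼ)/(xᵢ - xⱼ)

L_0(-1.2) = (-1.2 - (-1))/(-2 - (-1)) × (-1.2 - 0)/(-2 - 0) × (-1.2 - 1)/(-2 - 1) = 0.088000
L_1(-1.2) = (-1.2 - (-2))/(-1 - (-2)) × (-1.2 - 0)/(-1 - 0) × (-1.2 - 1)/(-1 - 1) = 1.056000
L_2(-1.2) = (-1.2 - (-2))/(0 - (-2)) × (-1.2 - (-1))/(0 - (-1)) × (-1.2 - 1)/(0 - 1) = -0.176000
L_3(-1.2) = (-1.2 - (-2))/(1 - (-2)) × (-1.2 - (-1))/(1 - (-1)) × (-1.2 - 0)/(1 - 0) = 0.032000

P(-1.2) = 6×L_0(-1.2) + 9×L_1(-1.2) + (-11)×L_2(-1.2) + (-15)×L_3(-1.2)
P(-1.2) = 11.488000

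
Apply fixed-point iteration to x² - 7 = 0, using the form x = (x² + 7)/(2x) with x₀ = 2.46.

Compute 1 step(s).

Equation: x² - 7 = 0
Fixed-point form: x = (x² + 7)/(2x)
x₀ = 2.46

x_1 = g(2.460000) = 2.652764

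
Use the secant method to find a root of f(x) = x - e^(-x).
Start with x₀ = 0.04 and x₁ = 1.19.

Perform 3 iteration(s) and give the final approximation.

f(x) = x - e^(-x)
x₀ = 0.04, x₁ = 1.19

Secant formula: x_{n+1} = x_n - f(x_n)(x_n - x_{n-1})/(f(x_n) - f(x_{n-1}))

Iteration 1:
  f(0.040000) = -0.920789
  f(1.190000) = 0.885779
  x_2 = 1.190000 - 0.885779×(1.190000 - 0.040000)/(0.885779 - (-0.920789))
       = 0.626143
Iteration 2:
  f(1.190000) = 0.885779
  f(0.626143) = 0.091494
  x_3 = 0.626143 - 0.091494×(0.626143 - 1.190000)/(0.091494 - 0.885779)
       = 0.561193
Iteration 3:
  f(0.626143) = 0.091494
  f(0.561193) = -0.009335
  x_4 = 0.561193 - (-0.009335)×(0.561193 - 0.626143)/(-0.009335 - 0.091494)
       = 0.567206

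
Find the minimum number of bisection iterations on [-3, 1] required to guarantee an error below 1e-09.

We need (b-a)/2^n ≤ 1e-09
(1 - (-3))/2^n ≤ 1e-09
4/2^n ≤ 1e-09
2^n ≥ 4000000000
n ≥ log₂(4000000000) = 31.90
n ≥ 32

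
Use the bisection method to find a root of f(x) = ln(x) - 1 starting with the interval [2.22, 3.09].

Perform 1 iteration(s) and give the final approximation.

f(x) = ln(x) - 1
Initial interval: [2.22, 3.09]

Iteration 1:
  c_1 = (2.220000 + 3.090000)/2 = 2.655000
  f(c_1) = f(2.655000) = -0.023555
  f(a) × f(c) ≥ 0, new interval: [2.655000, 3.090000]

After 1 iteration(s), the approximation is c_1 = 2.655000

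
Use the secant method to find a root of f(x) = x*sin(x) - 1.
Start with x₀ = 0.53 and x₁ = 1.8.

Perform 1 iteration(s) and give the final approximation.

f(x) = x*sin(x) - 1
x₀ = 0.53, x₁ = 1.8

Secant formula: x_{n+1} = x_n - f(x_n)(x_n - x_{n-1})/(f(x_n) - f(x_{n-1}))

Iteration 1:
  f(0.530000) = -0.732067
  f(1.800000) = 0.752926
  x_2 = 1.800000 - 0.752926×(1.800000 - 0.530000)/(0.752926 - (-0.732067))
       = 1.156081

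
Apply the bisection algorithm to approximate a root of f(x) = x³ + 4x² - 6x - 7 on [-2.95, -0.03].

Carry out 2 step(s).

f(x) = x³ + 4x² - 6x - 7
Initial interval: [-2.95, -0.03]

Iteration 1:
  c_1 = (-2.950000 + (-0.030000))/2 = -1.490000
  f(c_1) = f(-1.490000) = 7.512451
  f(a) × f(c) ≥ 0, new interval: [-1.490000, -0.030000]
Iteration 2:
  c_2 = (-1.490000 + (-0.030000))/2 = -0.760000
  f(c_2) = f(-0.760000) = -0.568576
  f(a) × f(c) < 0, new interval: [-1.490000, -0.760000]

After 2 iteration(s), the approximation is c_2 = -0.760000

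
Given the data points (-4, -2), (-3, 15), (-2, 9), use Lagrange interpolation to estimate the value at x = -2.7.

Lagrange interpolation formula:
P(x) = Σ yᵢ × Lᵢ(x)
where Lᵢ(x) = Π_{j≠i} (x - xⱼ)/(xᵢ - xⱼ)

L_0(-2.7) = (-2.7 - (-3))/(-4 - (-3)) × (-2.7 - (-2))/(-4 - (-2)) = -0.105000
L_1(-2.7) = (-2.7 - (-4))/(-3 - (-4)) × (-2.7 - (-2))/(-3 - (-2)) = 0.910000
L_2(-2.7) = (-2.7 - (-4))/(-2 - (-4)) × (-2.7 - (-3))/(-2 - (-3)) = 0.195000

P(-2.7) = (-2)×L_0(-2.7) + 15×L_1(-2.7) + 9×L_2(-2.7)
P(-2.7) = 15.615000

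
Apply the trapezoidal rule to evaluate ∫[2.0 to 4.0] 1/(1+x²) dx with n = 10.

f(x) = 1/(1+x²)
a = 2.0, b = 4.0, n = 10
h = (b - a)/n = 0.200000

Trapezoidal rule: (h/2)[f(x₀) + 2f(x₁) + 2f(x₂) + ... + f(xₙ)]

x_0 = 2.0000, f(x_0) = 0.200000, coefficient = 1
x_1 = 2.2000, f(x_1) = 0.171233, coefficient = 2
x_2 = 2.4000, f(x_2) = 0.147929, coefficient = 2
x_3 = 2.6000, f(x_3) = 0.128866, coefficient = 2
x_4 = 2.8000, f(x_4) = 0.113122, coefficient = 2
x_5 = 3.0000, f(x_5) = 0.100000, coefficient = 2
x_6 = 3.2000, f(x_6) = 0.088968, coefficient = 2
x_7 = 3.4000, f(x_7) = 0.079618, coefficient = 2
x_8 = 3.6000, f(x_8) = 0.071633, coefficient = 2
x_9 = 3.8000, f(x_9) = 0.064767, coefficient = 2
x_10 = 4.0000, f(x_10) = 0.058824, coefficient = 1

I ≈ (0.200000/2) × 2.191095 = 0.219110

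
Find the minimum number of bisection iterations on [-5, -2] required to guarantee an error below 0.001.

We need (b-a)/2^n ≤ 0.001
(-2 - (-5))/2^n ≤ 0.001
3/2^n ≤ 0.001
2^n ≥ 3000
n ≥ log₂(3000) = 11.55
n ≥ 12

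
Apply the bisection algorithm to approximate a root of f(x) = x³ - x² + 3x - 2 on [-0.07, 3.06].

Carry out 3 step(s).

f(x) = x³ - x² + 3x - 2
Initial interval: [-0.07, 3.06]

Iteration 1:
  c_1 = (-0.070000 + 3.060000)/2 = 1.495000
  f(c_1) = f(1.495000) = 3.591337
  f(a) × f(c) < 0, new interval: [-0.070000, 1.495000]
Iteration 2:
  c_2 = (-0.070000 + 1.495000)/2 = 0.712500
  f(c_2) = f(0.712500) = -0.008451
  f(a) × f(c) ≥ 0, new interval: [0.712500, 1.495000]
Iteration 3:
  c_3 = (0.712500 + 1.495000)/2 = 1.103750
  f(c_3) = f(1.103750) = 1.437645
  f(a) × f(c) < 0, new interval: [0.712500, 1.103750]

After 3 iteration(s), the approximation is c_3 = 1.103750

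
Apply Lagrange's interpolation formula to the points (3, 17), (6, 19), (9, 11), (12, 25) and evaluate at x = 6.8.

Lagrange interpolation formula:
P(x) = Σ yᵢ × Lᵢ(x)
where Lᵢ(x) = Π_{j≠i} (x - xⱼ)/(xᵢ - xⱼ)

L_0(6.8) = (6.8 - 6)/(3 - 6) × (6.8 - 9)/(3 - 9) × (6.8 - 12)/(3 - 12) = -0.056494
L_1(6.8) = (6.8 - 3)/(6 - 3) × (6.8 - 9)/(6 - 9) × (6.8 - 12)/(6 - 12) = 0.805037
L_2(6.8) = (6.8 - 3)/(9 - 3) × (6.8 - 6)/(9 - 6) × (6.8 - 12)/(9 - 12) = 0.292741
L_3(6.8) = (6.8 - 3)/(12 - 3) × (6.8 - 6)/(12 - 6) × (6.8 - 9)/(12 - 9) = -0.041284

P(6.8) = 17×L_0(6.8) + 19×L_1(6.8) + 11×L_2(6.8) + 25×L_3(6.8)
P(6.8) = 16.523358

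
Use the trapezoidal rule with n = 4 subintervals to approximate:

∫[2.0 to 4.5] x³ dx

f(x) = x³
a = 2.0, b = 4.5, n = 4
h = (b - a)/n = 0.625000

Trapezoidal rule: (h/2)[f(x₀) + 2f(x₁) + 2f(x₂) + ... + f(xₙ)]

x_0 = 2.0000, f(x_0) = 8.000000, coefficient = 1
x_1 = 2.6250, f(x_1) = 18.087891, coefficient = 2
x_2 = 3.2500, f(x_2) = 34.328125, coefficient = 2
x_3 = 3.8750, f(x_3) = 58.185547, coefficient = 2
x_4 = 4.5000, f(x_4) = 91.125000, coefficient = 1

I ≈ (0.625000/2) × 320.328125 = 100.102539
Exact value: 98.515625
Error: 1.586914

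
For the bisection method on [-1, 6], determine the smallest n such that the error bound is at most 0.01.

We need (b-a)/2^n ≤ 0.01
(6 - (-1))/2^n ≤ 0.01
7/2^n ≤ 0.01
2^n ≥ 700
n ≥ log₂(700) = 9.45
n ≥ 10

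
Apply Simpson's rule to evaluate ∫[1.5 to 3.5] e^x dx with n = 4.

f(x) = e^x
a = 1.5, b = 3.5, n = 4
h = (b - a)/n = 0.500000

Simpson's rule: (h/3)[f(x₀) + 4f(x₁) + 2f(x₂) + ... + f(xₙ)]

x_0 = 1.5000, f(x_0) = 4.481689, coefficient = 1
x_1 = 2.0000, f(x_1) = 7.389056, coefficient = 4
x_2 = 2.5000, f(x_2) = 12.182494, coefficient = 2
x_3 = 3.0000, f(x_3) = 20.085537, coefficient = 4
x_4 = 3.5000, f(x_4) = 33.115452, coefficient = 1

I ≈ (0.500000/3) × 171.860501 = 28.643417
Exact value: 28.633763
Error: 0.009654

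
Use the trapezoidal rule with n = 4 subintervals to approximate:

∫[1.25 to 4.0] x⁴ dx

f(x) = x⁴
a = 1.25, b = 4.0, n = 4
h = (b - a)/n = 0.687500

Trapezoidal rule: (h/2)[f(x₀) + 2f(x₁) + 2f(x₂) + ... + f(xₙ)]

x_0 = 1.2500, f(x_0) = 2.441406, coefficient = 1
x_1 = 1.9375, f(x_1) = 14.091812, coefficient = 2
x_2 = 2.6250, f(x_2) = 47.480713, coefficient = 2
x_3 = 3.3125, f(x_3) = 120.399185, coefficient = 2
x_4 = 4.0000, f(x_4) = 256.000000, coefficient = 1

I ≈ (0.687500/2) × 622.384827 = 213.944784
Exact value: 204.189648
Error: 9.755136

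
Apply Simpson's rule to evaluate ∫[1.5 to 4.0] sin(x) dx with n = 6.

f(x) = sin(x)
a = 1.5, b = 4.0, n = 6
h = (b - a)/n = 0.416667

Simpson's rule: (h/3)[f(x₀) + 4f(x₁) + 2f(x₂) + ... + f(xₙ)]

x_0 = 1.5000, f(x_0) = 0.997495, coefficient = 1
x_1 = 1.9167, f(x_1) = 0.940781, coefficient = 4
x_2 = 2.3333, f(x_2) = 0.723086, coefficient = 2
x_3 = 2.7500, f(x_3) = 0.381661, coefficient = 4
x_4 = 3.1667, f(x_4) = -0.025071, coefficient = 2
x_5 = 3.5833, f(x_5) = -0.427514, coefficient = 4
x_6 = 4.0000, f(x_6) = -0.756802, coefficient = 1

I ≈ (0.416667/3) × 5.216434 = 0.724505
Exact value: 0.724381
Error: 0.000124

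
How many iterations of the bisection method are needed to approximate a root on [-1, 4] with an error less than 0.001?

We need (b-a)/2^n ≤ 0.001
(4 - (-1))/2^n ≤ 0.001
5/2^n ≤ 0.001
2^n ≥ 5000
n ≥ log₂(5000) = 12.29
n ≥ 13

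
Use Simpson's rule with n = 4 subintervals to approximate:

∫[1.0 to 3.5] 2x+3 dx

f(x) = 2x+3
a = 1.0, b = 3.5, n = 4
h = (b - a)/n = 0.625000

Simpson's rule: (h/3)[f(x₀) + 4f(x₁) + 2f(x₂) + ... + f(xₙ)]

x_0 = 1.0000, f(x_0) = 5.000000, coefficient = 1
x_1 = 1.6250, f(x_1) = 6.250000, coefficient = 4
x_2 = 2.2500, f(x_2) = 7.500000, coefficient = 2
x_3 = 2.8750, f(x_3) = 8.750000, coefficient = 4
x_4 = 3.5000, f(x_4) = 10.000000, coefficient = 1

I ≈ (0.625000/3) × 90.000000 = 18.750000
Exact value: 18.750000
Error: 0.000000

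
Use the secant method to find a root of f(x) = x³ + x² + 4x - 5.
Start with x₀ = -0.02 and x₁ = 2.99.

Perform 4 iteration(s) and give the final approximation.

f(x) = x³ + x² + 4x - 5
x₀ = -0.02, x₁ = 2.99

Secant formula: x_{n+1} = x_n - f(x_n)(x_n - x_{n-1})/(f(x_n) - f(x_{n-1}))

Iteration 1:
  f(-0.020000) = -5.079608
  f(2.990000) = 42.630999
  x_2 = 2.990000 - 42.630999×(2.990000 - (-0.020000))/(42.630999 - (-5.079608))
       = 0.300466
Iteration 2:
  f(2.990000) = 42.630999
  f(0.300466) = -3.680731
  x_3 = 0.300466 - (-3.680731)×(0.300466 - 2.990000)/(-3.680731 - 42.630999)
       = 0.514223
Iteration 3:
  f(0.300466) = -3.680731
  f(0.514223) = -2.542711
  x_4 = 0.514223 - (-2.542711)×(0.514223 - 0.300466)/(-2.542711 - (-3.680731))
       = 0.991826
Iteration 4:
  f(0.514223) = -2.542711
  f(0.991826) = 0.926699
  x_5 = 0.991826 - 0.926699×(0.991826 - 0.514223)/(0.926699 - (-2.542711))
       = 0.864255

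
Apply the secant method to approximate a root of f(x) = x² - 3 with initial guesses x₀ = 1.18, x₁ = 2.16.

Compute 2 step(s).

f(x) = x² - 3
x₀ = 1.18, x₁ = 2.16

Secant formula: x_{n+1} = x_n - f(x_n)(x_n - x_{n-1})/(f(x_n) - f(x_{n-1}))

Iteration 1:
  f(1.180000) = -1.607600
  f(2.160000) = 1.665600
  x_2 = 2.160000 - 1.665600×(2.160000 - 1.180000)/(1.665600 - (-1.607600))
       = 1.661317
Iteration 2:
  f(2.160000) = 1.665600
  f(1.661317) = -0.240025
  x_3 = 1.661317 - (-0.240025)×(1.661317 - 2.160000)/(-0.240025 - 1.665600)
       = 1.724129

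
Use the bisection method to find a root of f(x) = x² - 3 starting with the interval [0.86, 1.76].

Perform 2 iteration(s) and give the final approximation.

f(x) = x² - 3
Initial interval: [0.86, 1.76]

Iteration 1:
  c_1 = (0.860000 + 1.760000)/2 = 1.310000
  f(c_1) = f(1.310000) = -1.283900
  f(a) × f(c) ≥ 0, new interval: [1.310000, 1.760000]
Iteration 2:
  c_2 = (1.310000 + 1.760000)/2 = 1.535000
  f(c_2) = f(1.535000) = -0.643775
  f(a) × f(c) ≥ 0, new interval: [1.535000, 1.760000]

After 2 iteration(s), the approximation is c_2 = 1.535000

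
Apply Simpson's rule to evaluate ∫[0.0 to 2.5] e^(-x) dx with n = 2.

f(x) = e^(-x)
a = 0.0, b = 2.5, n = 2
h = (b - a)/n = 1.250000

Simpson's rule: (h/3)[f(x₀) + 4f(x₁) + 2f(x₂) + ... + f(xₙ)]

x_0 = 0.0000, f(x_0) = 1.000000, coefficient = 1
x_1 = 1.2500, f(x_1) = 0.286505, coefficient = 4
x_2 = 2.5000, f(x_2) = 0.082085, coefficient = 1

I ≈ (1.250000/3) × 2.228104 = 0.928377
Exact value: 0.917915
Error: 0.010462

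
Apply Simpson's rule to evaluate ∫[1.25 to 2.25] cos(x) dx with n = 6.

f(x) = cos(x)
a = 1.25, b = 2.25, n = 6
h = (b - a)/n = 0.166667

Simpson's rule: (h/3)[f(x₀) + 4f(x₁) + 2f(x₂) + ... + f(xₙ)]

x_0 = 1.2500, f(x_0) = 0.315322, coefficient = 1
x_1 = 1.4167, f(x_1) = 0.153520, coefficient = 4
x_2 = 1.5833, f(x_2) = -0.012537, coefficient = 2
x_3 = 1.7500, f(x_3) = -0.178246, coefficient = 4
x_4 = 1.9167, f(x_4) = -0.339016, coefficient = 2
x_5 = 2.0833, f(x_5) = -0.490390, coefficient = 4
x_6 = 2.2500, f(x_6) = -0.628174, coefficient = 1

I ≈ (0.166667/3) × -3.076419 = -0.170912
Exact value: -0.170911
Error: 0.000001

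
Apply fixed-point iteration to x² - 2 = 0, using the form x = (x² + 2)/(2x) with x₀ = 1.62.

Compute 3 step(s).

Equation: x² - 2 = 0
Fixed-point form: x = (x² + 2)/(2x)
x₀ = 1.62

x_1 = g(1.620000) = 1.427284
x_2 = g(1.427284) = 1.414273
x_3 = g(1.414273) = 1.414214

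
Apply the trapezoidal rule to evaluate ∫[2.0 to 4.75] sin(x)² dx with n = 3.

f(x) = sin(x)²
a = 2.0, b = 4.75, n = 3
h = (b - a)/n = 0.916667

Trapezoidal rule: (h/2)[f(x₀) + 2f(x₁) + 2f(x₂) + ... + f(xₙ)]

x_0 = 2.0000, f(x_0) = 0.826822, coefficient = 1
x_1 = 2.9167, f(x_1) = 0.049744, coefficient = 2
x_2 = 3.8333, f(x_2) = 0.406889, coefficient = 2
x_3 = 4.7500, f(x_3) = 0.998586, coefficient = 1

I ≈ (0.916667/2) × 2.738675 = 1.255226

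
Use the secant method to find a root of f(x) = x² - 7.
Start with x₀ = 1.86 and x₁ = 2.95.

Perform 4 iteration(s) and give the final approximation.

f(x) = x² - 7
x₀ = 1.86, x₁ = 2.95

Secant formula: x_{n+1} = x_n - f(x_n)(x_n - x_{n-1})/(f(x_n) - f(x_{n-1}))

Iteration 1:
  f(1.860000) = -3.540400
  f(2.950000) = 1.702500
  x_2 = 2.950000 - 1.702500×(2.950000 - 1.860000)/(1.702500 - (-3.540400))
       = 2.596050
Iteration 2:
  f(2.950000) = 1.702500
  f(2.596050) = -0.260525
  x_3 = 2.596050 - (-0.260525)×(2.596050 - 2.950000)/(-0.260525 - 1.702500)
       = 2.643025
Iteration 3:
  f(2.596050) = -0.260525
  f(2.643025) = -0.014420
  x_4 = 2.643025 - (-0.014420)×(2.643025 - 2.596050)/(-0.014420 - (-0.260525))
       = 2.645777
Iteration 4:
  f(2.643025) = -0.014420
  f(2.645777) = 0.000137
  x_5 = 2.645777 - 0.000137×(2.645777 - 2.643025)/(0.000137 - (-0.014420))
       = 2.645751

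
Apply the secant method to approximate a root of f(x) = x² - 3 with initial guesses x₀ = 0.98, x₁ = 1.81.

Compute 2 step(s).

f(x) = x² - 3
x₀ = 0.98, x₁ = 1.81

Secant formula: x_{n+1} = x_n - f(x_n)(x_n - x_{n-1})/(f(x_n) - f(x_{n-1}))

Iteration 1:
  f(0.980000) = -2.039600
  f(1.810000) = 0.276100
  x_2 = 1.810000 - 0.276100×(1.810000 - 0.980000)/(0.276100 - (-2.039600))
       = 1.711039
Iteration 2:
  f(1.810000) = 0.276100
  f(1.711039) = -0.072344
  x_3 = 1.711039 - (-0.072344)×(1.711039 - 1.810000)/(-0.072344 - 0.276100)
       = 1.731586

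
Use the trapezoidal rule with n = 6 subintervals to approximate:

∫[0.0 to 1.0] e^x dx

f(x) = e^x
a = 0.0, b = 1.0, n = 6
h = (b - a)/n = 0.166667

Trapezoidal rule: (h/2)[f(x₀) + 2f(x₁) + 2f(x₂) + ... + f(xₙ)]

x_0 = 0.0000, f(x_0) = 1.000000, coefficient = 1
x_1 = 0.1667, f(x_1) = 1.181360, coefficient = 2
x_2 = 0.3333, f(x_2) = 1.395612, coefficient = 2
x_3 = 0.5000, f(x_3) = 1.648721, coefficient = 2
x_4 = 0.6667, f(x_4) = 1.947734, coefficient = 2
x_5 = 0.8333, f(x_5) = 2.300976, coefficient = 2
x_6 = 1.0000, f(x_6) = 2.718282, coefficient = 1

I ≈ (0.166667/2) × 20.667090 = 1.722257
Exact value: 1.718282
Error: 0.003976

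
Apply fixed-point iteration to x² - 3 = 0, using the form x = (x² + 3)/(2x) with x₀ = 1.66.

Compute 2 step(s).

Equation: x² - 3 = 0
Fixed-point form: x = (x² + 3)/(2x)
x₀ = 1.66

x_1 = g(1.660000) = 1.733614
x_2 = g(1.733614) = 1.732052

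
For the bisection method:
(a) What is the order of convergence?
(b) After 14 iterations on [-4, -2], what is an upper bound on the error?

(a) Bisection has linear (order 1) convergence; the error is halved each step.

(b) Error bound = (b-a)/2^n = (-2 - (-4))/2^{14}
    = 2/2^{14}

(a) 1 (linear); (b) error ≤ 1.22e-04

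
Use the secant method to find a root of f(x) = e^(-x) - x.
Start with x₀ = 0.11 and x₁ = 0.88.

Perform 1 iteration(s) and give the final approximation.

f(x) = e^(-x) - x
x₀ = 0.11, x₁ = 0.88

Secant formula: x_{n+1} = x_n - f(x_n)(x_n - x_{n-1})/(f(x_n) - f(x_{n-1}))

Iteration 1:
  f(0.110000) = 0.785834
  f(0.880000) = -0.465217
  x_2 = 0.880000 - (-0.465217)×(0.880000 - 0.110000)/(-0.465217 - 0.785834)
       = 0.593667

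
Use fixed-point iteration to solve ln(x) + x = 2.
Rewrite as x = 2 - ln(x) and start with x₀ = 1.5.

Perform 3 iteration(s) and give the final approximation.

Equation: ln(x) + x = 2
Fixed-point form: x = 2 - ln(x)
x₀ = 1.5

x_1 = g(1.500000) = 1.594535
x_2 = g(1.594535) = 1.533418
x_3 = g(1.533418) = 1.572501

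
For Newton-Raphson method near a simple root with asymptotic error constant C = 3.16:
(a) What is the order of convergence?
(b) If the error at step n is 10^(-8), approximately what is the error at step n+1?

(a) Newton-Raphson has quadratic (order 2) convergence near simple roots.
    This means |e_{n+1}| ≈ C|e_n|².

(b) With |e_n| = 10^(-8) and C = 3.16:
    |e_{n+1}| ≈ 3.16 × (10^(-8))² = 3.16 × 10^(-16)

(a) 2 (quadratic); (b) |e_{n+1}| ≈ 3.160e-16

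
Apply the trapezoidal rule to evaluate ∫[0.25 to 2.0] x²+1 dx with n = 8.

f(x) = x²+1
a = 0.25, b = 2.0, n = 8
h = (b - a)/n = 0.218750

Trapezoidal rule: (h/2)[f(x₀) + 2f(x₁) + 2f(x₂) + ... + f(xₙ)]

x_0 = 0.2500, f(x_0) = 1.062500, coefficient = 1
x_1 = 0.4688, f(x_1) = 1.219727, coefficient = 2
x_2 = 0.6875, f(x_2) = 1.472656, coefficient = 2
x_3 = 0.9062, f(x_3) = 1.821289, coefficient = 2
x_4 = 1.1250, f(x_4) = 2.265625, coefficient = 2
x_5 = 1.3438, f(x_5) = 2.805664, coefficient = 2
x_6 = 1.5625, f(x_6) = 3.441406, coefficient = 2
x_7 = 1.7812, f(x_7) = 4.172852, coefficient = 2
x_8 = 2.0000, f(x_8) = 5.000000, coefficient = 1

I ≈ (0.218750/2) × 40.460938 = 4.425415
Exact value: 4.411458
Error: 0.013957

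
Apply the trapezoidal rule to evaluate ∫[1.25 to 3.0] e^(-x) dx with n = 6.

f(x) = e^(-x)
a = 1.25, b = 3.0, n = 6
h = (b - a)/n = 0.291667

Trapezoidal rule: (h/2)[f(x₀) + 2f(x₁) + 2f(x₂) + ... + f(xₙ)]

x_0 = 1.2500, f(x_0) = 0.286505, coefficient = 1
x_1 = 1.5417, f(x_1) = 0.214024, coefficient = 2
x_2 = 1.8333, f(x_2) = 0.159880, coefficient = 2
x_3 = 2.1250, f(x_3) = 0.119433, coefficient = 2
x_4 = 2.4167, f(x_4) = 0.089219, coefficient = 2
x_5 = 2.7083, f(x_5) = 0.066648, coefficient = 2
x_6 = 3.0000, f(x_6) = 0.049787, coefficient = 1

I ≈ (0.291667/2) × 1.634698 = 0.238393
Exact value: 0.236718
Error: 0.001676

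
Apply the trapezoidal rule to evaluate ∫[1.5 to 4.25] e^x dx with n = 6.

f(x) = e^x
a = 1.5, b = 4.25, n = 6
h = (b - a)/n = 0.458333

Trapezoidal rule: (h/2)[f(x₀) + 2f(x₁) + 2f(x₂) + ... + f(xₙ)]

x_0 = 1.5000, f(x_0) = 4.481689, coefficient = 1
x_1 = 1.9583, f(x_1) = 7.087505, coefficient = 2
x_2 = 2.4167, f(x_2) = 11.208436, coefficient = 2
x_3 = 2.8750, f(x_3) = 17.725424, coefficient = 2
x_4 = 3.3333, f(x_4) = 28.031625, coefficient = 2
x_5 = 3.7917, f(x_5) = 44.330222, coefficient = 2
x_6 = 4.2500, f(x_6) = 70.105412, coefficient = 1

I ≈ (0.458333/2) × 291.353525 = 66.768516
Exact value: 65.623723
Error: 1.144793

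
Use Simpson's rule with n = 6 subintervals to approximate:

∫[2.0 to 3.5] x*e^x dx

f(x) = x*e^x
a = 2.0, b = 3.5, n = 6
h = (b - a)/n = 0.250000

Simpson's rule: (h/3)[f(x₀) + 4f(x₁) + 2f(x₂) + ... + f(xₙ)]

x_0 = 2.0000, f(x_0) = 14.778112, coefficient = 1
x_1 = 2.2500, f(x_1) = 21.347406, coefficient = 4
x_2 = 2.5000, f(x_2) = 30.456235, coefficient = 2
x_3 = 2.7500, f(x_3) = 43.017238, coefficient = 4
x_4 = 3.0000, f(x_4) = 60.256611, coefficient = 2
x_5 = 3.2500, f(x_5) = 83.818605, coefficient = 4
x_6 = 3.5000, f(x_6) = 115.904082, coefficient = 1

I ≈ (0.250000/3) × 904.840878 = 75.403406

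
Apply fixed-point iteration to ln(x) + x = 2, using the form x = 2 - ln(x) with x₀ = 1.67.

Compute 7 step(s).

Equation: ln(x) + x = 2
Fixed-point form: x = 2 - ln(x)
x₀ = 1.67

x_1 = g(1.670000) = 1.487176
x_2 = g(1.487176) = 1.603121
x_3 = g(1.603121) = 1.528048
x_4 = g(1.528048) = 1.576009
x_5 = g(1.576009) = 1.545104
x_6 = g(1.545104) = 1.564909
x_7 = g(1.564909) = 1.552173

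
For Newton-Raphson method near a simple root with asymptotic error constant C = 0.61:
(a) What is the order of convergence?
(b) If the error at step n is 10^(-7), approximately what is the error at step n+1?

(a) Newton-Raphson has quadratic (order 2) convergence near simple roots.
    This means |e_{n+1}| ≈ C|e_n|².

(b) With |e_n| = 10^(-7) and C = 0.61:
    |e_{n+1}| ≈ 0.61 × (10^(-7))² = 0.61 × 10^(-14)

(a) 2 (quadratic); (b) |e_{n+1}| ≈ 6.100e-15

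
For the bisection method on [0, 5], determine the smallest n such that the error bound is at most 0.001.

We need (b-a)/2^n ≤ 0.001
(5 - 0)/2^n ≤ 0.001
5/2^n ≤ 0.001
2^n ≥ 5000
n ≥ log₂(5000) = 12.29
n ≥ 13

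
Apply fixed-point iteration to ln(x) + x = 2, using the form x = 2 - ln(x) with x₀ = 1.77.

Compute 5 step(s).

Equation: ln(x) + x = 2
Fixed-point form: x = 2 - ln(x)
x₀ = 1.77

x_1 = g(1.770000) = 1.429020
x_2 = g(1.429020) = 1.643011
x_3 = g(1.643011) = 1.503470
x_4 = g(1.503470) = 1.592224
x_5 = g(1.592224) = 1.534868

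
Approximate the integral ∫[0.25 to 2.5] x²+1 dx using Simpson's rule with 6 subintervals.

f(x) = x²+1
a = 0.25, b = 2.5, n = 6
h = (b - a)/n = 0.375000

Simpson's rule: (h/3)[f(x₀) + 4f(x₁) + 2f(x₂) + ... + f(xₙ)]

x_0 = 0.2500, f(x_0) = 1.062500, coefficient = 1
x_1 = 0.6250, f(x_1) = 1.390625, coefficient = 4
x_2 = 1.0000, f(x_2) = 2.000000, coefficient = 2
x_3 = 1.3750, f(x_3) = 2.890625, coefficient = 4
x_4 = 1.7500, f(x_4) = 4.062500, coefficient = 2
x_5 = 2.1250, f(x_5) = 5.515625, coefficient = 4
x_6 = 2.5000, f(x_6) = 7.250000, coefficient = 1

I ≈ (0.375000/3) × 59.625000 = 7.453125
Exact value: 7.453125
Error: 0.000000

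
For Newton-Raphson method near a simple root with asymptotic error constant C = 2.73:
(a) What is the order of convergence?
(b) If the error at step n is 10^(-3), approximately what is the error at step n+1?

(a) Newton-Raphson has quadratic (order 2) convergence near simple roots.
    This means |e_{n+1}| ≈ C|e_n|².

(b) With |e_n| = 10^(-3) and C = 2.73:
    |e_{n+1}| ≈ 2.73 × (10^(-3))² = 2.73 × 10^(-6)

(a) 2 (quadratic); (b) |e_{n+1}| ≈ 2.730e-06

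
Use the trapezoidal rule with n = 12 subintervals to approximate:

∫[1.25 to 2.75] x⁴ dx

f(x) = x⁴
a = 1.25, b = 2.75, n = 12
h = (b - a)/n = 0.125000

Trapezoidal rule: (h/2)[f(x₀) + 2f(x₁) + 2f(x₂) + ... + f(xₙ)]

x_0 = 1.2500, f(x_0) = 2.441406, coefficient = 1
x_1 = 1.3750, f(x_1) = 3.574463, coefficient = 2
x_2 = 1.5000, f(x_2) = 5.062500, coefficient = 2
x_3 = 1.6250, f(x_3) = 6.972900, coefficient = 2
x_4 = 1.7500, f(x_4) = 9.378906, coefficient = 2
x_5 = 1.8750, f(x_5) = 12.359619, coefficient = 2
x_6 = 2.0000, f(x_6) = 16.000000, coefficient = 2
x_7 = 2.1250, f(x_7) = 20.390869, coefficient = 2
x_8 = 2.2500, f(x_8) = 25.628906, coefficient = 2
x_9 = 2.3750, f(x_9) = 31.816650, coefficient = 2
x_10 = 2.5000, f(x_10) = 39.062500, coefficient = 2
x_11 = 2.6250, f(x_11) = 47.480713, coefficient = 2
x_12 = 2.7500, f(x_12) = 57.191406, coefficient = 1

I ≈ (0.125000/2) × 495.088867 = 30.943054
Exact value: 30.844922
Error: 0.098132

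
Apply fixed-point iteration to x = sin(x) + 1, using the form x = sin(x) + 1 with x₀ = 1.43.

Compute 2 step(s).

Equation: x = sin(x) + 1
Fixed-point form: x = sin(x) + 1
x₀ = 1.43

x_1 = g(1.430000) = 1.990105
x_2 = g(1.990105) = 1.913371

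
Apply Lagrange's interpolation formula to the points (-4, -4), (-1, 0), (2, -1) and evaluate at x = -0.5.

Lagrange interpolation formula:
P(x) = Σ yᵢ × Lᵢ(x)
where Lᵢ(x) = Π_{j≠i} (x - xⱼ)/(xᵢ - xⱼ)

L_0(-0.5) = (-0.5 - (-1))/(-4 - (-1)) × (-0.5 - 2)/(-4 - 2) = -0.069444
L_1(-0.5) = (-0.5 - (-4))/(-1 - (-4)) × (-0.5 - 2)/(-1 - 2) = 0.972222
L_2(-0.5) = (-0.5 - (-4))/(2 - (-4)) × (-0.5 - (-1))/(2 - (-1)) = 0.097222

P(-0.5) = (-4)×L_0(-0.5) + 0×L_1(-0.5) + (-1)×L_2(-0.5)
P(-0.5) = 0.180556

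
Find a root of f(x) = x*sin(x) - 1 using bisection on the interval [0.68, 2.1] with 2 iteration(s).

f(x) = x*sin(x) - 1
Initial interval: [0.68, 2.1]

Iteration 1:
  c_1 = (0.680000 + 2.100000)/2 = 1.390000
  f(c_1) = f(1.390000) = 0.367344
  f(a) × f(c) < 0, new interval: [0.680000, 1.390000]
Iteration 2:
  c_2 = (0.680000 + 1.390000)/2 = 1.035000
  f(c_2) = f(1.035000) = -0.110042
  f(a) × f(c) ≥ 0, new interval: [1.035000, 1.390000]

After 2 iteration(s), the approximation is c_2 = 1.035000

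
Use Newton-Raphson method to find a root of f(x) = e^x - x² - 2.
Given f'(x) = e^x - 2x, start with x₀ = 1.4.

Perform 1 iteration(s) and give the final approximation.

f(x) = e^x - x² - 2
f'(x) = e^x - 2x
x₀ = 1.4

Newton-Raphson formula: x_{n+1} = x_n - f(x_n)/f'(x_n)

Iteration 1:
  f(1.400000) = 0.095200
  f'(1.400000) = 1.255200
  x_1 = 1.400000 - 0.095200/1.255200 = 1.324156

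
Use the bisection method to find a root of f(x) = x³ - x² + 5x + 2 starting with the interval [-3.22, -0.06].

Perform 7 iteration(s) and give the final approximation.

f(x) = x³ - x² + 5x + 2
Initial interval: [-3.22, -0.06]

Iteration 1:
  c_1 = (-3.220000 + (-0.060000))/2 = -1.640000
  f(c_1) = f(-1.640000) = -13.300544
  f(a) × f(c) ≥ 0, new interval: [-1.640000, -0.060000]
Iteration 2:
  c_2 = (-1.640000 + (-0.060000))/2 = -0.850000
  f(c_2) = f(-0.850000) = -3.586625
  f(a) × f(c) ≥ 0, new interval: [-0.850000, -0.060000]
Iteration 3:
  c_3 = (-0.850000 + (-0.060000))/2 = -0.455000
  f(c_3) = f(-0.455000) = -0.576221
  f(a) × f(c) ≥ 0, new interval: [-0.455000, -0.060000]
Iteration 4:
  c_4 = (-0.455000 + (-0.060000))/2 = -0.257500
  f(c_4) = f(-0.257500) = 0.629120
  f(a) × f(c) < 0, new interval: [-0.455000, -0.257500]
Iteration 5:
  c_5 = (-0.455000 + (-0.257500))/2 = -0.356250
  f(c_5) = f(-0.356250) = 0.046623
  f(a) × f(c) < 0, new interval: [-0.455000, -0.356250]
Iteration 6:
  c_6 = (-0.455000 + (-0.356250))/2 = -0.405625
  f(c_6) = f(-0.405625) = -0.259395
  f(a) × f(c) ≥ 0, new interval: [-0.405625, -0.356250]
Iteration 7:
  c_7 = (-0.405625 + (-0.356250))/2 = -0.380938
  f(c_7) = f(-0.380938) = -0.105080
  f(a) × f(c) ≥ 0, new interval: [-0.380938, -0.356250]

After 7 iteration(s), the approximation is c_7 = -0.380938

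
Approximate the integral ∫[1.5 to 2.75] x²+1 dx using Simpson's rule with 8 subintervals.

f(x) = x²+1
a = 1.5, b = 2.75, n = 8
h = (b - a)/n = 0.156250

Simpson's rule: (h/3)[f(x₀) + 4f(x₁) + 2f(x₂) + ... + f(xₙ)]

x_0 = 1.5000, f(x_0) = 3.250000, coefficient = 1
x_1 = 1.6562, f(x_1) = 3.743164, coefficient = 4
x_2 = 1.8125, f(x_2) = 4.285156, coefficient = 2
x_3 = 1.9688, f(x_3) = 4.875977, coefficient = 4
x_4 = 2.1250, f(x_4) = 5.515625, coefficient = 2
x_5 = 2.2812, f(x_5) = 6.204102, coefficient = 4
x_6 = 2.4375, f(x_6) = 6.941406, coefficient = 2
x_7 = 2.5938, f(x_7) = 7.727539, coefficient = 4
x_8 = 2.7500, f(x_8) = 8.562500, coefficient = 1

I ≈ (0.156250/3) × 135.500000 = 7.057292
Exact value: 7.057292
Error: 0.000000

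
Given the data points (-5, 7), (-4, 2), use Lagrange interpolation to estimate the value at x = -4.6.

Lagrange interpolation formula:
P(x) = Σ yᵢ × Lᵢ(x)
where Lᵢ(x) = Π_{j≠i} (x - xⱼ)/(xᵢ - xⱼ)

L_0(-4.6) = (-4.6 - (-4))/(-5 - (-4)) = 0.600000
L_1(-4.6) = (-4.6 - (-5))/(-4 - (-5)) = 0.400000

P(-4.6) = 7×L_0(-4.6) + 2×L_1(-4.6)
P(-4.6) = 5.000000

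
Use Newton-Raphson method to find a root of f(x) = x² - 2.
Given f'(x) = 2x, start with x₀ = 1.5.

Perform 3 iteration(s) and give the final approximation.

f(x) = x² - 2
f'(x) = 2x
x₀ = 1.5

Newton-Raphson formula: x_{n+1} = x_n - f(x_n)/f'(x_n)

Iteration 1:
  f(1.500000) = 0.250000
  f'(1.500000) = 3.000000
  x_1 = 1.500000 - 0.250000/3.000000 = 1.416667
Iteration 2:
  f(1.416667) = 0.006944
  f'(1.416667) = 2.833333
  x_2 = 1.416667 - 0.006944/2.833333 = 1.414216
Iteration 3:
  f(1.414216) = 0.000006
  f'(1.414216) = 2.828431
  x_3 = 1.414216 - 0.000006/2.828431 = 1.414214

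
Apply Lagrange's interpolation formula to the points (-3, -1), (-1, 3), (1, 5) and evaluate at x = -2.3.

Lagrange interpolation formula:
P(x) = Σ yᵢ × Lᵢ(x)
where Lᵢ(x) = Π_{j≠i} (x - xⱼ)/(xᵢ - xⱼ)

L_0(-2.3) = (-2.3 - (-1))/(-3 - (-1)) × (-2.3 - 1)/(-3 - 1) = 0.536250
L_1(-2.3) = (-2.3 - (-3))/(-1 - (-3)) × (-2.3 - 1)/(-1 - 1) = 0.577500
L_2(-2.3) = (-2.3 - (-3))/(1 - (-3)) × (-2.3 - (-1))/(1 - (-1)) = -0.113750

P(-2.3) = (-1)×L_0(-2.3) + 3×L_1(-2.3) + 5×L_2(-2.3)
P(-2.3) = 0.627500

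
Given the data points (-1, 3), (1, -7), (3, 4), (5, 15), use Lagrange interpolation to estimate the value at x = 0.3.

Lagrange interpolation formula:
P(x) = Σ yᵢ × Lᵢ(x)
where Lᵢ(x) = Π_{j≠i} (x - xⱼ)/(xᵢ - xⱼ)

L_0(0.3) = (0.3 - 1)/(-1 - 1) × (0.3 - 3)/(-1 - 3) × (0.3 - 5)/(-1 - 5) = 0.185062
L_1(0.3) = (0.3 - (-1))/(1 - (-1)) × (0.3 - 3)/(1 - 3) × (0.3 - 5)/(1 - 5) = 1.031063
L_2(0.3) = (0.3 - (-1))/(3 - (-1)) × (0.3 - 1)/(3 - 1) × (0.3 - 5)/(3 - 5) = -0.267313
L_3(0.3) = (0.3 - (-1))/(5 - (-1)) × (0.3 - 1)/(5 - 1) × (0.3 - 3)/(5 - 3) = 0.051188

P(0.3) = 3×L_0(0.3) + (-7)×L_1(0.3) + 4×L_2(0.3) + 15×L_3(0.3)
P(0.3) = -6.963688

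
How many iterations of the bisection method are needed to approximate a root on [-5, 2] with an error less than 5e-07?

We need (b-a)/2^n ≤ 5e-07
(2 - (-5))/2^n ≤ 5e-07
7/2^n ≤ 5e-07
2^n ≥ 14000000
n ≥ log₂(14000000) = 23.74
n ≥ 24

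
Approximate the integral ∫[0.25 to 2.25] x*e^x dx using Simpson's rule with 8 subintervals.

f(x) = x*e^x
a = 0.25, b = 2.25, n = 8
h = (b - a)/n = 0.250000

Simpson's rule: (h/3)[f(x₀) + 4f(x₁) + 2f(x₂) + ... + f(xₙ)]

x_0 = 0.2500, f(x_0) = 0.321006, coefficient = 1
x_1 = 0.5000, f(x_1) = 0.824361, coefficient = 4
x_2 = 0.7500, f(x_2) = 1.587750, coefficient = 2
x_3 = 1.0000, f(x_3) = 2.718282, coefficient = 4
x_4 = 1.2500, f(x_4) = 4.362929, coefficient = 2
x_5 = 1.5000, f(x_5) = 6.722534, coefficient = 4
x_6 = 1.7500, f(x_6) = 10.070555, coefficient = 2
x_7 = 2.0000, f(x_7) = 14.778112, coefficient = 4
x_8 = 2.2500, f(x_8) = 21.347406, coefficient = 1

I ≈ (0.250000/3) × 153.884032 = 12.823669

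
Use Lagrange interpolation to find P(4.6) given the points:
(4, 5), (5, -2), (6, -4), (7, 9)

Lagrange interpolation formula:
P(x) = Σ yᵢ × Lᵢ(x)
where Lᵢ(x) = Π_{j≠i} (x - xⱼ)/(xᵢ - xⱼ)

L_0(4.6) = (4.6 - 5)/(4 - 5) × (4.6 - 6)/(4 - 6) × (4.6 - 7)/(4 - 7) = 0.224000
L_1(4.6) = (4.6 - 4)/(5 - 4) × (4.6 - 6)/(5 - 6) × (4.6 - 7)/(5 - 7) = 1.008000
L_2(4.6) = (4.6 - 4)/(6 - 4) × (4.6 - 5)/(6 - 5) × (4.6 - 7)/(6 - 7) = -0.288000
L_3(4.6) = (4.6 - 4)/(7 - 4) × (4.6 - 5)/(7 - 5) × (4.6 - 6)/(7 - 6) = 0.056000

P(4.6) = 5×L_0(4.6) + (-2)×L_1(4.6) + (-4)×L_2(4.6) + 9×L_3(4.6)
P(4.6) = 0.760000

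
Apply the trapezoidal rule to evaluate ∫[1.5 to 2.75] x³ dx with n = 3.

f(x) = x³
a = 1.5, b = 2.75, n = 3
h = (b - a)/n = 0.416667

Trapezoidal rule: (h/2)[f(x₀) + 2f(x₁) + 2f(x₂) + ... + f(xₙ)]

x_0 = 1.5000, f(x_0) = 3.375000, coefficient = 1
x_1 = 1.9167, f(x_1) = 7.041088, coefficient = 2
x_2 = 2.3333, f(x_2) = 12.703704, coefficient = 2
x_3 = 2.7500, f(x_3) = 20.796875, coefficient = 1

I ≈ (0.416667/2) × 63.661458 = 13.262804
Exact value: 13.032227
Error: 0.230577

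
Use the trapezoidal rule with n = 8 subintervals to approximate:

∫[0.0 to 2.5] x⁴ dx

f(x) = x⁴
a = 0.0, b = 2.5, n = 8
h = (b - a)/n = 0.312500

Trapezoidal rule: (h/2)[f(x₀) + 2f(x₁) + 2f(x₂) + ... + f(xₙ)]

x_0 = 0.0000, f(x_0) = 0.000000, coefficient = 1
x_1 = 0.3125, f(x_1) = 0.009537, coefficient = 2
x_2 = 0.6250, f(x_2) = 0.152588, coefficient = 2
x_3 = 0.9375, f(x_3) = 0.772476, coefficient = 2
x_4 = 1.2500, f(x_4) = 2.441406, coefficient = 2
x_5 = 1.5625, f(x_5) = 5.960464, coefficient = 2
x_6 = 1.8750, f(x_6) = 12.359619, coefficient = 2
x_7 = 2.1875, f(x_7) = 22.897720, coefficient = 2
x_8 = 2.5000, f(x_8) = 39.062500, coefficient = 1

I ≈ (0.312500/2) × 128.250122 = 20.039082
Exact value: 19.531250
Error: 0.507832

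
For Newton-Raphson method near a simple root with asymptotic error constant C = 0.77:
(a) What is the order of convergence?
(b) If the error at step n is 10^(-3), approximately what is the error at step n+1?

(a) Newton-Raphson has quadratic (order 2) convergence near simple roots.
    This means |e_{n+1}| ≈ C|e_n|².

(b) With |e_n| = 10^(-3) and C = 0.77:
    |e_{n+1}| ≈ 0.77 × (10^(-3))² = 0.77 × 10^(-6)

(a) 2 (quadratic); (b) |e_{n+1}| ≈ 7.700e-07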